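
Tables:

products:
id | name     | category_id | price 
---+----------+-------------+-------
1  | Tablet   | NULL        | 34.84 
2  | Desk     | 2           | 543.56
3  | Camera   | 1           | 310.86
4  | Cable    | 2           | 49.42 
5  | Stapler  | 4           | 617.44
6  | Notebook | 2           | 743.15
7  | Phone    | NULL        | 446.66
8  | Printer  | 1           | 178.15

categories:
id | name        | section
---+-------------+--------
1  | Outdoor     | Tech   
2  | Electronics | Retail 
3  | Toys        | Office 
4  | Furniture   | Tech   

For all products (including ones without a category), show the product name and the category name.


LEFT JOIN keeps every row from products (the left table); where category_id has no match in categories, the category columns become NULL. Walk through each product:
  - product 1 (Tablet): category_id=NULL, no match -> kept with NULL
  - product 2 (Desk): category_id=2 -> matches Electronics
  - product 3 (Camera): category_id=1 -> matches Outdoor
  - product 4 (Cable): category_id=2 -> matches Electronics
  - product 5 (Stapler): category_id=4 -> matches Furniture
  - product 6 (Notebook): category_id=2 -> matches Electronics
  - product 7 (Phone): category_id=NULL, no match -> kept with NULL
  - product 8 (Printer): category_id=1 -> matches Outdoor
All 8 rows appear; 2 have NULL category.

SQL:
SELECT a.name, b.name AS category
FROM products a
LEFT JOIN categories b ON a.category_id = b.id

Result:
name     | category   
---------+------------
Tablet   | NULL       
Desk     | Electronics
Camera   | Outdoor    
Cable    | Electronics
Stapler  | Furniture  
Notebook | Electronics
Phone    | NULL       
Printer  | Outdoor    


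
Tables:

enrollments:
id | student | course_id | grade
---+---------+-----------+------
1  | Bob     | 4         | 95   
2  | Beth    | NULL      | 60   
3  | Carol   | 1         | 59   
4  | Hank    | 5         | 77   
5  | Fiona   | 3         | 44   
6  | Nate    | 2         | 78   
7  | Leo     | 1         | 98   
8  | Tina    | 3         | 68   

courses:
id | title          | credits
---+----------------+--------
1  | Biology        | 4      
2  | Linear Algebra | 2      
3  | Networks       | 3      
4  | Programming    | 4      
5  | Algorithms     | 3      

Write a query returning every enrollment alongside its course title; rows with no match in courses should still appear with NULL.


LEFT JOIN keeps every row from enrollments (the left table); where course_id has no match in courses, the course columns become NULL. Walk through each enrollment:
  - enrollment 1 (Bob): course_id=4 -> matches Programming
  - enrollment 2 (Beth): course_id=NULL, no match -> kept with NULL
  - enrollment 3 (Carol): course_id=1 -> matches Biology
  - enrollment 4 (Hank): course_id=5 -> matches Algorithms
  - enrollment 5 (Fiona): course_id=3 -> matches Networks
  - enrollment 6 (Nate): course_id=2 -> matches Linear Algebra
  - enrollment 7 (Leo): course_id=1 -> matches Biology
  - enrollment 8 (Tina): course_id=3 -> matches Networks
All 8 rows appear; 1 has NULL course.

SQL:
SELECT a.student, b.title AS course
FROM enrollments a
LEFT JOIN courses b ON a.course_id = b.id

Result:
student | course        
--------+---------------
Bob     | Programming   
Beth    | NULL          
Carol   | Biology       
Hank    | Algorithms    
Fiona   | Networks      
Nate    | Linear Algebra
Leo     | Biology       
Tina    | Networks      


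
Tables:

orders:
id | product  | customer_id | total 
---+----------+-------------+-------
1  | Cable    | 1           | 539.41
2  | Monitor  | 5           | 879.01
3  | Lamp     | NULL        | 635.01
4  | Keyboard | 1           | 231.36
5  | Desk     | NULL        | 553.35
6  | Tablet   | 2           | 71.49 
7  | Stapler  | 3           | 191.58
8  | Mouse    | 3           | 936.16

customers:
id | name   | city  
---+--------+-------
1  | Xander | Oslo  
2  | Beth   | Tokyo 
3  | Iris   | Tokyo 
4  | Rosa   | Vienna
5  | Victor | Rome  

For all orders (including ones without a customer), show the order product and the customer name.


LEFT JOIN keeps every row from orders (the left table); where customer_id has no match in customers, the customer columns become NULL. Walk through each order:
  - order 1 (Cable): customer_id=1 -> matches Xander
  - order 2 (Monitor): customer_id=5 -> matches Victor
  - order 3 (Lamp): customer_id=NULL, no match -> kept with NULL
  - order 4 (Keyboard): customer_id=1 -> matches Xander
  - order 5 (Desk): customer_id=NULL, no match -> kept with NULL
  - order 6 (Tablet): customer_id=2 -> matches Beth
  - order 7 (Stapler): customer_id=3 -> matches Iris
  - order 8 (Mouse): customer_id=3 -> matches Iris
All 8 rows appear; 2 have NULL customer.

SQL:
SELECT a.product, b.name AS customer
FROM orders a
LEFT JOIN customers b ON a.customer_id = b.id

Result:
product  | customer
---------+---------
Cable    | Xander  
Monitor  | Victor  
Lamp     | NULL    
Keyboard | Xander  
Desk     | NULL    
Tablet   | Beth    
Stapler  | Iris    
Mouse    | Iris    


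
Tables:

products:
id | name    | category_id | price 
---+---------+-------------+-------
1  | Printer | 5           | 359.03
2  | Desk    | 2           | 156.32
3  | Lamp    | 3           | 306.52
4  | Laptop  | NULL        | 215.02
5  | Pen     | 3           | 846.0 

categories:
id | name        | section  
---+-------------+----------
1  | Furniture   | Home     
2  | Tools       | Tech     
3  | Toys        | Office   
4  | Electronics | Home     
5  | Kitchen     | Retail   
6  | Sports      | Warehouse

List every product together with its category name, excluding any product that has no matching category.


INNER JOIN keeps only products rows whose category_id matches an id in categories. Walk through each product:
  - product 1 (Printer): category_id=5 -> matches Kitchen
  - product 2 (Desk): category_id=2 -> matches Tools
  - product 3 (Lamp): category_id=3 -> matches Toys
  - product 4 (Laptop): category_id=NULL, no match -> dropped
  - product 5 (Pen): category_id=3 -> matches Toys
So 1 of 5 rows is dropped.

SQL:
SELECT a.name, b.name AS category
FROM products a
INNER JOIN categories b ON a.category_id = b.id

Result:
name    | category
--------+---------
Printer | Kitchen 
Desk    | Tools   
Lamp    | Toys    
Pen     | Toys    


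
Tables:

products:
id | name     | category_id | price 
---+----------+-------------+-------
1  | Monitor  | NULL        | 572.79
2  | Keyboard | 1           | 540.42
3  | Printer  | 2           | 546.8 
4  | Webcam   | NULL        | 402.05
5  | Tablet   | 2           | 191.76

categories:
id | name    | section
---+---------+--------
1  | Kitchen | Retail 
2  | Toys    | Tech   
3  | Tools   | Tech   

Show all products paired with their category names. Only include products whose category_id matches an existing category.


INNER JOIN keeps only products rows whose category_id matches an id in categories. Walk through each product:
  - product 1 (Monitor): category_id=NULL, no match -> dropped
  - product 2 (Keyboard): category_id=1 -> matches Kitchen
  - product 3 (Printer): category_id=2 -> matches Toys
  - product 4 (Webcam): category_id=NULL, no match -> dropped
  - product 5 (Tablet): category_id=2 -> matches Toys
So 2 of 5 rows are dropped.

SQL:
SELECT a.name, b.name AS category
FROM products a
INNER JOIN categories b ON a.category_id = b.id

Result:
name     | category
---------+---------
Keyboard | Kitchen 
Printer  | Toys    
Tablet   | Toys    


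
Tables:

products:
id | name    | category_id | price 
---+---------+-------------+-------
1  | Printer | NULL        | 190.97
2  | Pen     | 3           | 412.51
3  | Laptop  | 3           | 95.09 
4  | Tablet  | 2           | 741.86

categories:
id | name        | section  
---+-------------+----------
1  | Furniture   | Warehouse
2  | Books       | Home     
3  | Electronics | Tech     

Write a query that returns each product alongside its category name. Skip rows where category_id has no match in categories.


INNER JOIN keeps only products rows whose category_id matches an id in categories. Walk through each product:
  - product 1 (Printer): category_id=NULL, no match -> dropped
  - product 2 (Pen): category_id=3 -> matches Electronics
  - product 3 (Laptop): category_id=3 -> matches Electronics
  - product 4 (Tablet): category_id=2 -> matches Books
So 1 of 4 rows is dropped.

SQL:
SELECT a.name, b.name AS category
FROM products a
INNER JOIN categories b ON a.category_id = b.id

Result:
name   | category   
-------+------------
Pen    | Electronics
Laptop | Electronics
Tablet | Books      


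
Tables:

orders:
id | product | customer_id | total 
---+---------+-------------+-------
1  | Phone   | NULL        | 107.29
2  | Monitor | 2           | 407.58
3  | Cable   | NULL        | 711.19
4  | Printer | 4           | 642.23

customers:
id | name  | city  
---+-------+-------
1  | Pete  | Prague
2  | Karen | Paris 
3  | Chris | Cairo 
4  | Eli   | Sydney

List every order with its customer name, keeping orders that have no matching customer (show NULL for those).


LEFT JOIN keeps every row from orders (the left table); where customer_id has no match in customers, the customer columns become NULL. Walk through each order:
  - order 1 (Phone): customer_id=NULL, no match -> kept with NULL
  - order 2 (Monitor): customer_id=2 -> matches Karen
  - order 3 (Cable): customer_id=NULL, no match -> kept with NULL
  - order 4 (Printer): customer_id=4 -> matches Eli
All 4 rows appear; 2 have NULL customer.

SQL:
SELECT a.product, b.name AS customer
FROM orders a
LEFT JOIN customers b ON a.customer_id = b.id

Result:
product | customer
--------+---------
Phone   | NULL    
Monitor | Karen   
Cable   | NULL    
Printer | Eli     


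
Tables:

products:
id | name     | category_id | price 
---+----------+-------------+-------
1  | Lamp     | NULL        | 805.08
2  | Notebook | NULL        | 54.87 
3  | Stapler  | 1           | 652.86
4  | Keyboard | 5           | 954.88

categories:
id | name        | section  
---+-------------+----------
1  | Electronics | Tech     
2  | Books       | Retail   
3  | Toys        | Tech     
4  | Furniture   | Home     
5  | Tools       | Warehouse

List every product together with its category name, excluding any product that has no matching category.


INNER JOIN keeps only products rows whose category_id matches an id in categories. Walk through each product:
  - product 1 (Lamp): category_id=NULL, no match -> dropped
  - product 2 (Notebook): category_id=NULL, no match -> dropped
  - product 3 (Stapler): category_id=1 -> matches Electronics
  - product 4 (Keyboard): category_id=5 -> matches Tools
So 2 of 4 rows are dropped.

SQL:
SELECT a.name, b.name AS category
FROM products a
INNER JOIN categories b ON a.category_id = b.id

Result:
name     | category   
---------+------------
Stapler  | Electronics
Keyboard | Tools      


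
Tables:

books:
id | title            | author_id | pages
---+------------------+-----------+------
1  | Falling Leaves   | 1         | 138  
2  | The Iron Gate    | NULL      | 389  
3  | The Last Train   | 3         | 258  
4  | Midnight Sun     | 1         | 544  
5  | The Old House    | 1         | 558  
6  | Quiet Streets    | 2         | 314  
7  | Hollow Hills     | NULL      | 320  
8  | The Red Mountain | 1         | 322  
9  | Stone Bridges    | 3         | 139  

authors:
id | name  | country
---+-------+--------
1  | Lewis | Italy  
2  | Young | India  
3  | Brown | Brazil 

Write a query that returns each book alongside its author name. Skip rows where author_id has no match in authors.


INNER JOIN keeps only books rows whose author_id matches an id in authors. Walk through each book:
  - book 1 (Falling Leaves): author_id=1 -> matches Lewis
  - book 2 (The Iron Gate): author_id=NULL, no match -> dropped
  - book 3 (The Last Train): author_id=3 -> matches Brown
  - book 4 (Midnight Sun): author_id=1 -> matches Lewis
  - book 5 (The Old House): author_id=1 -> matches Lewis
  - book 6 (Quiet Streets): author_id=2 -> matches Young
  - book 7 (Hollow Hills): author_id=NULL, no match -> dropped
  - book 8 (The Red Mountain): author_id=1 -> matches Lewis
  - book 9 (Stone Bridges): author_id=3 -> matches Brown
So 2 of 9 rows are dropped.

SQL:
SELECT a.title, b.name AS author
FROM books a
INNER JOIN authors b ON a.author_id = b.id

Result:
title            | author
-----------------+-------
Falling Leaves   | Lewis 
The Last Train   | Brown 
Midnight Sun     | Lewis 
The Old House    | Lewis 
Quiet Streets    | Young 
The Red Mountain | Lewis 
Stone Bridges    | Brown 


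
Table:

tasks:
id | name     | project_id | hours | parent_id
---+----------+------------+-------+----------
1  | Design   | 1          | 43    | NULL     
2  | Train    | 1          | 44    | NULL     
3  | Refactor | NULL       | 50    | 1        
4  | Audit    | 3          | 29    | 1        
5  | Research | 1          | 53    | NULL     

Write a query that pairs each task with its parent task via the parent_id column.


This is a self-join: tasks is joined to a second copy of itself, matching each row's parent_id to another row's id. Use LEFT JOIN so rows with parent_id=NULL are kept.
  - task 1 (Design): parent_id=NULL -> NULL
  - task 2 (Train): parent_id=NULL -> NULL
  - task 3 (Refactor): parent_id=1 -> Design
  - task 4 (Audit): parent_id=1 -> Design
  - task 5 (Research): parent_id=NULL -> NULL

SQL:
SELECT a.name AS item, b.name AS parent
FROM tasks a
LEFT JOIN tasks b ON a.parent_id = b.id

Result:
item     | parent
---------+-------
Design   | NULL  
Train    | NULL  
Refactor | Design
Audit    | Design
Research | NULL  


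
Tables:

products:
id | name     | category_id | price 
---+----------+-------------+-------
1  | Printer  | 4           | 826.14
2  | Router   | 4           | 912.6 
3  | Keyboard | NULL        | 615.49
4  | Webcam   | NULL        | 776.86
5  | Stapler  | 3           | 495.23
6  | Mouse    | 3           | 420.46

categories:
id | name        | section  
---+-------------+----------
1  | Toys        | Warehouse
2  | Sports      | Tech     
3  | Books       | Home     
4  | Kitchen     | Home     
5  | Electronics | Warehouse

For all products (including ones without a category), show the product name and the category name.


LEFT JOIN keeps every row from products (the left table); where category_id has no match in categories, the category columns become NULL. Walk through each product:
  - product 1 (Printer): category_id=4 -> matches Kitchen
  - product 2 (Router): category_id=4 -> matches Kitchen
  - product 3 (Keyboard): category_id=NULL, no match -> kept with NULL
  - product 4 (Webcam): category_id=NULL, no match -> kept with NULL
  - product 5 (Stapler): category_id=3 -> matches Books
  - product 6 (Mouse): category_id=3 -> matches Books
All 6 rows appear; 2 have NULL category.

SQL:
SELECT a.name, b.name AS category
FROM products a
LEFT JOIN categories b ON a.category_id = b.id

Result:
name     | category
---------+---------
Printer  | Kitchen 
Router   | Kitchen 
Keyboard | NULL    
Webcam   | NULL    
Stapler  | Books   
Mouse    | Books   


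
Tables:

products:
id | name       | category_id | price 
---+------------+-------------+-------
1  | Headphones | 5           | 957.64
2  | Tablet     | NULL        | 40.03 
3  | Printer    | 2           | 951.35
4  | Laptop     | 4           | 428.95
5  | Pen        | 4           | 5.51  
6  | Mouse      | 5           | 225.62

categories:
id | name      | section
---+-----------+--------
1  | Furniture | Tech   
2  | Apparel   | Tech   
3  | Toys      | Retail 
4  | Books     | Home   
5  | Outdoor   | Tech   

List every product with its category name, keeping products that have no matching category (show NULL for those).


LEFT JOIN keeps every row from products (the left table); where category_id has no match in categories, the category columns become NULL. Walk through each product:
  - product 1 (Headphones): category_id=5 -> matches Outdoor
  - product 2 (Tablet): category_id=NULL, no match -> kept with NULL
  - product 3 (Printer): category_id=2 -> matches Apparel
  - product 4 (Laptop): category_id=4 -> matches Books
  - product 5 (Pen): category_id=4 -> matches Books
  - product 6 (Mouse): category_id=5 -> matches Outdoor
All 6 rows appear; 1 has NULL category.

SQL:
SELECT a.name, b.name AS category
FROM products a
LEFT JOIN categories b ON a.category_id = b.id

Result:
name       | category
-----------+---------
Headphones | Outdoor 
Tablet     | NULL    
Printer    | Apparel 
Laptop     | Books   
Pen        | Books   
Mouse      | Outdoor 


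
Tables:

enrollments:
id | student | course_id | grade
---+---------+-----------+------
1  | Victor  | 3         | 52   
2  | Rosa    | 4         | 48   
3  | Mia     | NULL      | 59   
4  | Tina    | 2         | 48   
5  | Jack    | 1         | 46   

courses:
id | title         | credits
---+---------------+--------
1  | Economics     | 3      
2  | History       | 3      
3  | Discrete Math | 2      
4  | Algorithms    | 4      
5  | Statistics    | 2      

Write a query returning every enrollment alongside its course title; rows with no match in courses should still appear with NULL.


LEFT JOIN keeps every row from enrollments (the left table); where course_id has no match in courses, the course columns become NULL. Walk through each enrollment:
  - enrollment 1 (Victor): course_id=3 -> matches Discrete Math
  - enrollment 2 (Rosa): course_id=4 -> matches Algorithms
  - enrollment 3 (Mia): course_id=NULL, no match -> kept with NULL
  - enrollment 4 (Tina): course_id=2 -> matches History
  - enrollment 5 (Jack): course_id=1 -> matches Economics
All 5 rows appear; 1 has NULL course.

SQL:
SELECT a.student, b.title AS course
FROM enrollments a
LEFT JOIN courses b ON a.course_id = b.id

Result:
student | course       
--------+--------------
Victor  | Discrete Math
Rosa    | Algorithms   
Mia     | NULL         
Tina    | History      
Jack    | Economics    


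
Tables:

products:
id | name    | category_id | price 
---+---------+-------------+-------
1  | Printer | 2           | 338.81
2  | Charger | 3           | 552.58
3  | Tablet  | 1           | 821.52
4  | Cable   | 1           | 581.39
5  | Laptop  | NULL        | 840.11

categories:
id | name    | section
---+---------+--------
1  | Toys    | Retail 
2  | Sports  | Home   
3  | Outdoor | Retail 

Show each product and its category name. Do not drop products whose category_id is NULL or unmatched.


LEFT JOIN keeps every row from products (the left table); where category_id has no match in categories, the category columns become NULL. Walk through each product:
  - product 1 (Printer): category_id=2 -> matches Sports
  - product 2 (Charger): category_id=3 -> matches Outdoor
  - product 3 (Tablet): category_id=1 -> matches Toys
  - product 4 (Cable): category_id=1 -> matches Toys
  - product 5 (Laptop): category_id=NULL, no match -> kept with NULL
All 5 rows appear; 1 has NULL category.

SQL:
SELECT a.name, b.name AS category
FROM products a
LEFT JOIN categories b ON a.category_id = b.id

Result:
name    | category
--------+---------
Printer | Sports  
Charger | Outdoor 
Tablet  | Toys    
Cable   | Toys    
Laptop  | NULL    


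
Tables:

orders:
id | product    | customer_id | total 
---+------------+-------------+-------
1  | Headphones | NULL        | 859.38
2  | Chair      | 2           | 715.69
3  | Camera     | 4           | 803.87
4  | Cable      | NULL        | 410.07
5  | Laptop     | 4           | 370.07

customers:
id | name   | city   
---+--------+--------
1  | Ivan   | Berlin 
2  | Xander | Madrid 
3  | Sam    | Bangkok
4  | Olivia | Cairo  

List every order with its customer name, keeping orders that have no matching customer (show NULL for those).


LEFT JOIN keeps every row from orders (the left table); where customer_id has no match in customers, the customer columns become NULL. Walk through each order:
  - order 1 (Headphones): customer_id=NULL, no match -> kept with NULL
  - order 2 (Chair): customer_id=2 -> matches Xander
  - order 3 (Camera): customer_id=4 -> matches Olivia
  - order 4 (Cable): customer_id=NULL, no match -> kept with NULL
  - order 5 (Laptop): customer_id=4 -> matches Olivia
All 5 rows appear; 2 have NULL customer.

SQL:
SELECT a.product, b.name AS customer
FROM orders a
LEFT JOIN customers b ON a.customer_id = b.id

Result:
product    | customer
-----------+---------
Headphones | NULL    
Chair      | Xander  
Camera     | Olivia  
Cable      | NULL    
Laptop     | Olivia  


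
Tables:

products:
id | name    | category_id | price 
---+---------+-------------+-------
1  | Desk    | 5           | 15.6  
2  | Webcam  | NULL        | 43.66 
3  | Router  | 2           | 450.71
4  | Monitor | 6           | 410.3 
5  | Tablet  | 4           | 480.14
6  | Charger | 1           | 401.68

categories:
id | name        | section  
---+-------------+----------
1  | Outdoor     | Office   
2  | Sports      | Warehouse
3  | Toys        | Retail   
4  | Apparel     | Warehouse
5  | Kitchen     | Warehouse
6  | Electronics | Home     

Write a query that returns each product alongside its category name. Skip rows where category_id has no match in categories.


INNER JOIN keeps only products rows whose category_id matches an id in categories. Walk through each product:
  - product 1 (Desk): category_id=5 -> matches Kitchen
  - product 2 (Webcam): category_id=NULL, no match -> dropped
  - product 3 (Router): category_id=2 -> matches Sports
  - product 4 (Monitor): category_id=6 -> matches Electronics
  - product 5 (Tablet): category_id=4 -> matches Apparel
  - product 6 (Charger): category_id=1 -> matches Outdoor
So 1 of 6 rows is dropped.

SQL:
SELECT a.name, b.name AS category
FROM products a
INNER JOIN categories b ON a.category_id = b.id

Result:
name    | category   
--------+------------
Desk    | Kitchen    
Router  | Sports     
Monitor | Electronics
Tablet  | Apparel    
Charger | Outdoor    


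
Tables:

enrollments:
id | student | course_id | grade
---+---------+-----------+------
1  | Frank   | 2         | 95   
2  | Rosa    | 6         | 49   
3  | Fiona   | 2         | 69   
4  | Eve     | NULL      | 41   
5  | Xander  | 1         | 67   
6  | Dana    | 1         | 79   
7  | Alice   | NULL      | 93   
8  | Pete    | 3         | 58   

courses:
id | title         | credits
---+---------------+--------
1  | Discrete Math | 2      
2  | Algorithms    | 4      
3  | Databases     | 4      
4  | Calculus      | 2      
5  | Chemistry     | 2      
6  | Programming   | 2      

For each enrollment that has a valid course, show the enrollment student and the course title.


INNER JOIN keeps only enrollments rows whose course_id matches an id in courses. Walk through each enrollment:
  - enrollment 1 (Frank): course_id=2 -> matches Algorithms
  - enrollment 2 (Rosa): course_id=6 -> matches Programming
  - enrollment 3 (Fiona): course_id=2 -> matches Algorithms
  - enrollment 4 (Eve): course_id=NULL, no match -> dropped
  - enrollment 5 (Xander): course_id=1 -> matches Discrete Math
  - enrollment 6 (Dana): course_id=1 -> matches Discrete Math
  - enrollment 7 (Alice): course_id=NULL, no match -> dropped
  - enrollment 8 (Pete): course_id=3 -> matches Databases
So 2 of 8 rows are dropped.

SQL:
SELECT a.student, b.title AS course
FROM enrollments a
INNER JOIN courses b ON a.course_id = b.id

Result:
student | course       
--------+--------------
Frank   | Algorithms   
Rosa    | Programming  
Fiona   | Algorithms   
Xander  | Discrete Math
Dana    | Discrete Math
Pete    | Databases    


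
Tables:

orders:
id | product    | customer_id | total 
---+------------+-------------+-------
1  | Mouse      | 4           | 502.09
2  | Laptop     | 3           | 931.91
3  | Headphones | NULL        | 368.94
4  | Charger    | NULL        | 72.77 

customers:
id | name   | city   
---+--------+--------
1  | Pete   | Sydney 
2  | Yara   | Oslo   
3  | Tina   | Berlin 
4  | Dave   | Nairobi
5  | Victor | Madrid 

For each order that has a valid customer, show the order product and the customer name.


INNER JOIN keeps only orders rows whose customer_id matches an id in customers. Walk through each order:
  - order 1 (Mouse): customer_id=4 -> matches Dave
  - order 2 (Laptop): customer_id=3 -> matches Tina
  - order 3 (Headphones): customer_id=NULL, no match -> dropped
  - order 4 (Charger): customer_id=NULL, no match -> dropped
So 2 of 4 rows are dropped.

SQL:
SELECT a.product, b.name AS customer
FROM orders a
INNER JOIN customers b ON a.customer_id = b.id

Result:
product | customer
--------+---------
Mouse   | Dave    
Laptop  | Tina    


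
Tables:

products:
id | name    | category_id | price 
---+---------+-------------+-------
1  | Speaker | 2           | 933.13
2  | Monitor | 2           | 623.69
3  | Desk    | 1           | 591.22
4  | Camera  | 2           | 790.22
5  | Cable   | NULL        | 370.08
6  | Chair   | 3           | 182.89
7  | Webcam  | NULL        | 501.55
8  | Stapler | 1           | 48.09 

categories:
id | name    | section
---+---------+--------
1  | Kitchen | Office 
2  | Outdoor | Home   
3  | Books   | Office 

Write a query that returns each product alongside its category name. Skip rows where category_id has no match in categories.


INNER JOIN keeps only products rows whose category_id matches an id in categories. Walk through each product:
  - product 1 (Speaker): category_id=2 -> matches Outdoor
  - product 2 (Monitor): category_id=2 -> matches Outdoor
  - product 3 (Desk): category_id=1 -> matches Kitchen
  - product 4 (Camera): category_id=2 -> matches Outdoor
  - product 5 (Cable): category_id=NULL, no match -> dropped
  - product 6 (Chair): category_id=3 -> matches Books
  - product 7 (Webcam): category_id=NULL, no match -> dropped
  - product 8 (Stapler): category_id=1 -> matches Kitchen
So 2 of 8 rows are dropped.

SQL:
SELECT a.name, b.name AS category
FROM products a
INNER JOIN categories b ON a.category_id = b.id

Result:
name    | category
--------+---------
Speaker | Outdoor 
Monitor | Outdoor 
Desk    | Kitchen 
Camera  | Outdoor 
Chair   | Books   
Stapler | Kitchen 


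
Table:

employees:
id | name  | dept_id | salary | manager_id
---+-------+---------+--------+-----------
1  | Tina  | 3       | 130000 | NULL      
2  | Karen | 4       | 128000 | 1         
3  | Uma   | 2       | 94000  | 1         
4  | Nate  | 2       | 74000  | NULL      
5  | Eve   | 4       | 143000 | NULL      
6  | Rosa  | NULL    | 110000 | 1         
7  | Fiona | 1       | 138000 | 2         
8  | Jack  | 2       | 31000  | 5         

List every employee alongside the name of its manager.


This is a self-join: employees is joined to a second copy of itself, matching each row's manager_id to another row's id. Use LEFT JOIN so rows with manager_id=NULL are kept.
  - employee 1 (Tina): manager_id=NULL -> NULL
  - employee 2 (Karen): manager_id=1 -> Tina
  - employee 3 (Uma): manager_id=1 -> Tina
  - employee 4 (Nate): manager_id=NULL -> NULL
  - employee 5 (Eve): manager_id=NULL -> NULL
  - employee 6 (Rosa): manager_id=1 -> Tina
  - employee 7 (Fiona): manager_id=2 -> Karen
  - employee 8 (Jack): manager_id=5 -> Eve

SQL:
SELECT a.name AS item, b.name AS manager
FROM employees a
LEFT JOIN employees b ON a.manager_id = b.id

Result:
item  | manager
------+--------
Tina  | NULL   
Karen | Tina   
Uma   | Tina   
Nate  | NULL   
Eve   | NULL   
Rosa  | Tina   
Fiona | Karen  
Jack  | Eve    


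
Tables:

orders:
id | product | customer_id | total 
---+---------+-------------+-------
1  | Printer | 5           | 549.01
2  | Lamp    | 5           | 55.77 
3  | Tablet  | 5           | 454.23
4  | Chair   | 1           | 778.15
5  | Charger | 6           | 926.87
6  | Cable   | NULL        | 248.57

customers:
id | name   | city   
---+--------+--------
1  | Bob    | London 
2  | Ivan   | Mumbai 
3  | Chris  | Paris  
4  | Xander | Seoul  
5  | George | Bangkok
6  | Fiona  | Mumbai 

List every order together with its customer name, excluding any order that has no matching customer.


INNER JOIN keeps only orders rows whose customer_id matches an id in customers. Walk through each order:
  - order 1 (Printer): customer_id=5 -> matches George
  - order 2 (Lamp): customer_id=5 -> matches George
  - order 3 (Tablet): customer_id=5 -> matches George
  - order 4 (Chair): customer_id=1 -> matches Bob
  - order 5 (Charger): customer_id=6 -> matches Fiona
  - order 6 (Cable): customer_id=NULL, no match -> dropped
So 1 of 6 rows is dropped.

SQL:
SELECT a.product, b.name AS customer
FROM orders a
INNER JOIN customers b ON a.customer_id = b.id

Result:
product | customer
--------+---------
Printer | George  
Lamp    | George  
Tablet  | George  
Chair   | Bob     
Charger | Fiona   


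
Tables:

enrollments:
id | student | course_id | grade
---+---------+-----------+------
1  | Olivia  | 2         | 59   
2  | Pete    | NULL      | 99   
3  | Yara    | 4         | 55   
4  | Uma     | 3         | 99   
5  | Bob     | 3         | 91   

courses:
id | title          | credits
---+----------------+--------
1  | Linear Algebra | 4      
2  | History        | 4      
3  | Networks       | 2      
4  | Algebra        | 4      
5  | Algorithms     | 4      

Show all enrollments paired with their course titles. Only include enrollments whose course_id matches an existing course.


INNER JOIN keeps only enrollments rows whose course_id matches an id in courses. Walk through each enrollment:
  - enrollment 1 (Olivia): course_id=2 -> matches History
  - enrollment 2 (Pete): course_id=NULL, no match -> dropped
  - enrollment 3 (Yara): course_id=4 -> matches Algebra
  - enrollment 4 (Uma): course_id=3 -> matches Networks
  - enrollment 5 (Bob): course_id=3 -> matches Networks
So 1 of 5 rows is dropped.

SQL:
SELECT a.student, b.title AS course
FROM enrollments a
INNER JOIN courses b ON a.course_id = b.id

Result:
student | course  
--------+---------
Olivia  | History 
Yara    | Algebra 
Uma     | Networks
Bob     | Networks


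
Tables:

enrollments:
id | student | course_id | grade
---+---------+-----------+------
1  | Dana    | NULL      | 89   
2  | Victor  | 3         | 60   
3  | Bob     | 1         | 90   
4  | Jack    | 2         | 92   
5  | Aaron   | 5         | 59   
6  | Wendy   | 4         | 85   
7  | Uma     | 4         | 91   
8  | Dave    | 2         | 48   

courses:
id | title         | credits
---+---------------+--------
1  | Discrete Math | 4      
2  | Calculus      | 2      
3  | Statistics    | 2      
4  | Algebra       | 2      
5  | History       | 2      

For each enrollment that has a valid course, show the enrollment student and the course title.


INNER JOIN keeps only enrollments rows whose course_id matches an id in courses. Walk through each enrollment:
  - enrollment 1 (Dana): course_id=NULL, no match -> dropped
  - enrollment 2 (Victor): course_id=3 -> matches Statistics
  - enrollment 3 (Bob): course_id=1 -> matches Discrete Math
  - enrollment 4 (Jack): course_id=2 -> matches Calculus
  - enrollment 5 (Aaron): course_id=5 -> matches History
  - enrollment 6 (Wendy): course_id=4 -> matches Algebra
  - enrollment 7 (Uma): course_id=4 -> matches Algebra
  - enrollment 8 (Dave): course_id=2 -> matches Calculus
So 1 of 8 rows is dropped.

SQL:
SELECT a.student, b.title AS course
FROM enrollments a
INNER JOIN courses b ON a.course_id = b.id

Result:
student | course       
--------+--------------
Victor  | Statistics   
Bob     | Discrete Math
Jack    | Calculus     
Aaron   | History      
Wendy   | Algebra      
Uma     | Algebra      
Dave    | Calculus     


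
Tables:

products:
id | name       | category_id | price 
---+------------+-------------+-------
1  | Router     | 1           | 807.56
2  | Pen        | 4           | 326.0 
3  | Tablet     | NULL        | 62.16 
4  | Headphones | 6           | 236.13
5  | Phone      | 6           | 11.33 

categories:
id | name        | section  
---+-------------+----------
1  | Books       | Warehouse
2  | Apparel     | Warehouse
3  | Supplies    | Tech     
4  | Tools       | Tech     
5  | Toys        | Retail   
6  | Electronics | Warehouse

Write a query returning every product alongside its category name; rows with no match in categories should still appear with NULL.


LEFT JOIN keeps every row from products (the left table); where category_id has no match in categories, the category columns become NULL. Walk through each product:
  - product 1 (Router): category_id=1 -> matches Books
  - product 2 (Pen): category_id=4 -> matches Tools
  - product 3 (Tablet): category_id=NULL, no match -> kept with NULL
  - product 4 (Headphones): category_id=6 -> matches Electronics
  - product 5 (Phone): category_id=6 -> matches Electronics
All 5 rows appear; 1 has NULL category.

SQL:
SELECT a.name, b.name AS category
FROM products a
LEFT JOIN categories b ON a.category_id = b.id

Result:
name       | category   
-----------+------------
Router     | Books      
Pen        | Tools      
Tablet     | NULL       
Headphones | Electronics
Phone      | Electronics


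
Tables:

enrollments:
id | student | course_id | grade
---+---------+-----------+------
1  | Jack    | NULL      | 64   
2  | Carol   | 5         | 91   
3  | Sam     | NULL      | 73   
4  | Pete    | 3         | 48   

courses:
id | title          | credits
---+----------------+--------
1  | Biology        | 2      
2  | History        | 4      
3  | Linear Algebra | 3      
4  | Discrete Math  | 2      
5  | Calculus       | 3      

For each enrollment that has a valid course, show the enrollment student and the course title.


INNER JOIN keeps only enrollments rows whose course_id matches an id in courses. Walk through each enrollment:
  - enrollment 1 (Jack): course_id=NULL, no match -> dropped
  - enrollment 2 (Carol): course_id=5 -> matches Calculus
  - enrollment 3 (Sam): course_id=NULL, no match -> dropped
  - enrollment 4 (Pete): course_id=3 -> matches Linear Algebra
So 2 of 4 rows are dropped.

SQL:
SELECT a.student, b.title AS course
FROM enrollments a
INNER JOIN courses b ON a.course_id = b.id

Result:
student | course        
--------+---------------
Carol   | Calculus      
Pete    | Linear Algebra


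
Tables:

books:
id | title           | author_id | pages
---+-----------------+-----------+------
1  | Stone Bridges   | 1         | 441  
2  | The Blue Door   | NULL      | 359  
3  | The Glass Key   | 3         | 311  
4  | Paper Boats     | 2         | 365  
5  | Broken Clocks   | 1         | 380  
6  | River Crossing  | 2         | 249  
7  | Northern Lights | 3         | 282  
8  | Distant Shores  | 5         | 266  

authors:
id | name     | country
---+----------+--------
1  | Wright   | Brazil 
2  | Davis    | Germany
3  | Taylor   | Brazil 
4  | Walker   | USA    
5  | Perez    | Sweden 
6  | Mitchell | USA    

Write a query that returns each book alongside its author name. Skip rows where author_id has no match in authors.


INNER JOIN keeps only books rows whose author_id matches an id in authors. Walk through each book:
  - book 1 (Stone Bridges): author_id=1 -> matches Wright
  - book 2 (The Blue Door): author_id=NULL, no match -> dropped
  - book 3 (The Glass Key): author_id=3 -> matches Taylor
  - book 4 (Paper Boats): author_id=2 -> matches Davis
  - book 5 (Broken Clocks): author_id=1 -> matches Wright
  - book 6 (River Crossing): author_id=2 -> matches Davis
  - book 7 (Northern Lights): author_id=3 -> matches Taylor
  - book 8 (Distant Shores): author_id=5 -> matches Perez
So 1 of 8 rows is dropped.

SQL:
SELECT a.title, b.name AS author
FROM books a
INNER JOIN authors b ON a.author_id = b.id

Result:
title           | author
----------------+-------
Stone Bridges   | Wright
The Glass Key   | Taylor
Paper Boats     | Davis 
Broken Clocks   | Wright
River Crossing  | Davis 
Northern Lights | Taylor
Distant Shores  | Perez 


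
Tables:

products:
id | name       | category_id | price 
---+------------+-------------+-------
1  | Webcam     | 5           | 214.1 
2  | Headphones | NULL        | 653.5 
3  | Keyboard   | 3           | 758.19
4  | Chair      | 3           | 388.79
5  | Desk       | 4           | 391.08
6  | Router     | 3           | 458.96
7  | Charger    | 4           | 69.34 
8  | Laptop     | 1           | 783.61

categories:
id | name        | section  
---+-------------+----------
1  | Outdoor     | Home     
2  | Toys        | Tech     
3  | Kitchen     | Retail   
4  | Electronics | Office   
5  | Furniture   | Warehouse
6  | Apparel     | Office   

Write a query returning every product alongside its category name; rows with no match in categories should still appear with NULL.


LEFT JOIN keeps every row from products (the left table); where category_id has no match in categories, the category columns become NULL. Walk through each product:
  - product 1 (Webcam): category_id=5 -> matches Furniture
  - product 2 (Headphones): category_id=NULL, no match -> kept with NULL
  - product 3 (Keyboard): category_id=3 -> matches Kitchen
  - product 4 (Chair): category_id=3 -> matches Kitchen
  - product 5 (Desk): category_id=4 -> matches Electronics
  - product 6 (Router): category_id=3 -> matches Kitchen
  - product 7 (Charger): category_id=4 -> matches Electronics
  - product 8 (Laptop): category_id=1 -> matches Outdoor
All 8 rows appear; 1 has NULL category.

SQL:
SELECT a.name, b.name AS category
FROM products a
LEFT JOIN categories b ON a.category_id = b.id

Result:
name       | category   
-----------+------------
Webcam     | Furniture  
Headphones | NULL       
Keyboard   | Kitchen    
Chair      | Kitchen    
Desk       | Electronics
Router     | Kitchen    
Charger    | Electronics
Laptop     | Outdoor    


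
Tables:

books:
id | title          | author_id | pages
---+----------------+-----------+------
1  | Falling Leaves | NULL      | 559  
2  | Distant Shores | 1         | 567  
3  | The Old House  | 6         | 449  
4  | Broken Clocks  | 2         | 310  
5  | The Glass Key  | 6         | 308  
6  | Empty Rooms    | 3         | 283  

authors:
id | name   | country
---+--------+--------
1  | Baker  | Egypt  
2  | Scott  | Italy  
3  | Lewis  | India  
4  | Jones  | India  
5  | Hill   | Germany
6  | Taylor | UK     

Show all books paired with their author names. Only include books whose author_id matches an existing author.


INNER JOIN keeps only books rows whose author_id matches an id in authors. Walk through each book:
  - book 1 (Falling Leaves): author_id=NULL, no match -> dropped
  - book 2 (Distant Shores): author_id=1 -> matches Baker
  - book 3 (The Old House): author_id=6 -> matches Taylor
  - book 4 (Broken Clocks): author_id=2 -> matches Scott
  - book 5 (The Glass Key): author_id=6 -> matches Taylor
  - book 6 (Empty Rooms): author_id=3 -> matches Lewis
So 1 of 6 rows is dropped.

SQL:
SELECT a.title, b.name AS author
FROM books a
INNER JOIN authors b ON a.author_id = b.id

Result:
title          | author
---------------+-------
Distant Shores | Baker 
The Old House  | Taylor
Broken Clocks  | Scott 
The Glass Key  | Taylor
Empty Rooms    | Lewis 


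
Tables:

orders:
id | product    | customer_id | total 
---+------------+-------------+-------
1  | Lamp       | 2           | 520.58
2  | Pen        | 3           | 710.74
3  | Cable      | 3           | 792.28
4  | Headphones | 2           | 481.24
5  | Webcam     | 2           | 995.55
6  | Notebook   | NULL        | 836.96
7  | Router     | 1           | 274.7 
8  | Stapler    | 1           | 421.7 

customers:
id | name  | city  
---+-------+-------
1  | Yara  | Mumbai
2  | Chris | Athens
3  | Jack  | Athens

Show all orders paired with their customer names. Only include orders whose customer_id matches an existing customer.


INNER JOIN keeps only orders rows whose customer_id matches an id in customers. Walk through each order:
  - order 1 (Lamp): customer_id=2 -> matches Chris
  - order 2 (Pen): customer_id=3 -> matches Jack
  - order 3 (Cable): customer_id=3 -> matches Jack
  - order 4 (Headphones): customer_id=2 -> matches Chris
  - order 5 (Webcam): customer_id=2 -> matches Chris
  - order 6 (Notebook): customer_id=NULL, no match -> dropped
  - order 7 (Router): customer_id=1 -> matches Yara
  - order 8 (Stapler): customer_id=1 -> matches Yara
So 1 of 8 rows is dropped.

SQL:
SELECT a.product, b.name AS customer
FROM orders a
INNER JOIN customers b ON a.customer_id = b.id

Result:
product    | customer
-----------+---------
Lamp       | Chris   
Pen        | Jack    
Cable      | Jack    
Headphones | Chris   
Webcam     | Chris   
Router     | Yara    
Stapler    | Yara    
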